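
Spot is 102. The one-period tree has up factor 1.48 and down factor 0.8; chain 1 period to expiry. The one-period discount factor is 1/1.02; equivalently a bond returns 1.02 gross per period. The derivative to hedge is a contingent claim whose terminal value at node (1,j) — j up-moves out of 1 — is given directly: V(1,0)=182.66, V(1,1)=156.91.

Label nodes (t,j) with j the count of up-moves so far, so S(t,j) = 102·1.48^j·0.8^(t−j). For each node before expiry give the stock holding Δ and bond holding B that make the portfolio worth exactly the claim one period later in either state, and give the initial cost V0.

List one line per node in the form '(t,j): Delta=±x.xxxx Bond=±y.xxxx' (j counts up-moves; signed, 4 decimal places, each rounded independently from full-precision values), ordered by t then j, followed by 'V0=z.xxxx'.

Risk-neutral probability p* = (R−d)/(u−d) = (1.02−0.8)/(1.48−0.8) = 0.3235.
Terminal payoffs: V(1,0)=182.6600, V(1,1)=156.9100
Node (0,0) S=102.0000: V=(p*·156.9100+(1−p*)·182.6600)/1.02=170.9109; Δ=(156.9100−182.6600)/(150.9600−81.6000)=-0.3713; B=V−Δ·S=208.7785
Each (Δ,B) replicates both successor values, so the strategy is self-financing and V0 is arbitrage-free.

(0,0): Delta=-0.3713 Bond=208.7785
V0=170.9109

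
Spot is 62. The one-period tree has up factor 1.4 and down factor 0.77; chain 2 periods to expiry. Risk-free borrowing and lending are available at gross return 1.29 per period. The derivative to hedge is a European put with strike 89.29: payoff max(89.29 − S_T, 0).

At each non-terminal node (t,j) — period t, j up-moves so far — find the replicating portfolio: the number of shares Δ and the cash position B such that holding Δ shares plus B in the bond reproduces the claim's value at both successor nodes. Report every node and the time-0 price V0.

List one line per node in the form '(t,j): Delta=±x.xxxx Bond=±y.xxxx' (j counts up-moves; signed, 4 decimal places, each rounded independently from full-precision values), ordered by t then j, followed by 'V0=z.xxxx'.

No-arbitrage ⇒ martingale measure with p* = (R−d)/(u−d) = 0.8254.
Payoff layer (t=2): V(2,0)=52.5302, V(2,1)=22.4540, V(2,2)=0.0000
(1,0): S=47.7400. Δ = (V_up−V_dn)/(S_up−S_dn) = (22.4540−52.5302)/(66.8360−36.7598) = -1.0000. V = [p*·22.4540 + (1−p*)·52.5302]/1.29 = 21.4771. B = V − Δ·S = 69.2171.
(1,1): S=86.8000. Δ = (V_up−V_dn)/(S_up−S_dn) = (0.0000−22.4540)/(121.5200−66.8360) = -0.4106. V = [p*·0.0000 + (1−p*)·22.4540]/1.29 = 3.0392. B = V − Δ·S = 38.6804.
(0,0): S=62.0000. Δ = (V_up−V_dn)/(S_up−S_dn) = (3.0392−21.4771)/(86.8000−47.7400) = -0.4720. V = [p*·3.0392 + (1−p*)·21.4771]/1.29 = 4.8515. B = V − Δ·S = 34.1180.
The time-0 hedge costs 4.8515, which is the no-arbitrage price.

(0,0): Delta=-0.4720 Bond=34.1180
(1,0): Delta=-1.0000 Bond=69.2171
(1,1): Delta=-0.4106 Bond=38.6804
V0=4.8515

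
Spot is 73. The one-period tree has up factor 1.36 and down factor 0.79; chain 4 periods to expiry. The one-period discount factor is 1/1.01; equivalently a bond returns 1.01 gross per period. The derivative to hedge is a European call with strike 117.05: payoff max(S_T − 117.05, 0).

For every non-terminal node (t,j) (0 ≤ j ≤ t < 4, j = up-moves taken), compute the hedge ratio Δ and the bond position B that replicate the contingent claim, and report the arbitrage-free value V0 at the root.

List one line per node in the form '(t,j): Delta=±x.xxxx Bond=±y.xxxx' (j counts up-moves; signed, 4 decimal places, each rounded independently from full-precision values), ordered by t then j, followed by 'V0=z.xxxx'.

No-arbitrage ⇒ martingale measure with p* = (R−d)/(u−d) = 0.3860.
Terminal payoffs: V(4,0)=0.0000, V(4,1)=0.0000, V(4,2)=0.0000, V(4,3)=28.0163, V(4,4)=132.6845
  t=3,j=0: stock 35.9918 → up 48.9489 (V=0.0000), down 28.4336 (V=0.0000). Price 0.0000; hedge Δ=0.0000, bond B=0.0000.
  t=3,j=1: stock 61.9606 → up 84.2665 (V=0.0000), down 48.9489 (V=0.0000). Price 0.0000; hedge Δ=0.0000, bond B=0.0000.
  t=3,j=2: stock 106.6664 → up 145.0663 (V=28.0163), down 84.2665 (V=0.0000). Price 10.7063; hedge Δ=0.4608, bond B=-38.4452.
  t=3,j=3: stock 183.6283 → up 249.7345 (V=132.6845), down 145.0663 (V=28.0163). Price 67.7372; hedge Δ=1.0000, bond B=-115.8911.
  t=2,j=0: stock 45.5593 → up 61.9606 (V=0.0000), down 35.9918 (V=0.0000). Price 0.0000; hedge Δ=0.0000, bond B=0.0000.
  t=2,j=1: stock 78.4312 → up 106.6664 (V=10.7063), down 61.9606 (V=0.0000). Price 4.0913; hedge Δ=0.2395, bond B=-14.6916.
  t=2,j=2: stock 135.0208 → up 183.6283 (V=67.7372), down 106.6664 (V=10.7063). Price 32.3943; hedge Δ=0.7410, bond B=-67.6600.
  t=1,j=0: stock 57.6700 → up 78.4312 (V=4.0913), down 45.5593 (V=0.0000). Price 1.5635; hedge Δ=0.1245, bond B=-5.6143.
  t=1,j=1: stock 99.2800 → up 135.0208 (V=32.3943), down 78.4312 (V=4.0913). Price 14.8666; hedge Δ=0.5001, bond B=-34.7877.
  t=0,j=0: stock 73.0000 → up 99.2800 (V=14.8666), down 57.6700 (V=1.5635). Price 6.6317; hedge Δ=0.3197, bond B=-16.7071.
Each (Δ,B) replicates both successor values, so the strategy is self-financing and V0 is arbitrage-free.

(0,0): Delta=0.3197 Bond=-16.7071
(1,0): Delta=0.1245 Bond=-5.6143
(1,1): Delta=0.5001 Bond=-34.7877
(2,0): Delta=0.0000 Bond=0.0000
(2,1): Delta=0.2395 Bond=-14.6916
(2,2): Delta=0.7410 Bond=-67.6600
(3,0): Delta=0.0000 Bond=0.0000
(3,1): Delta=0.0000 Bond=0.0000
(3,2): Delta=0.4608 Bond=-38.4452
(3,3): Delta=1.0000 Bond=-115.8911
V0=6.6317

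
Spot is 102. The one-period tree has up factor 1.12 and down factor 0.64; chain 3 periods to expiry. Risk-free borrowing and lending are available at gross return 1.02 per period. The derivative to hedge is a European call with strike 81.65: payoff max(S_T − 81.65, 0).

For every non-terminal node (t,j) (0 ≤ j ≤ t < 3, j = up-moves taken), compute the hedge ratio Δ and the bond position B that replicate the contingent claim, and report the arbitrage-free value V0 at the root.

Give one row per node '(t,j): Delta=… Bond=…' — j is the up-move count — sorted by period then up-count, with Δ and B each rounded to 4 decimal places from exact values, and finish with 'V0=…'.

(0,0): Delta=0.7572 Bond=-48.3198
(1,0): Delta=0.0059 Bond=-0.2407
(1,1): Delta=0.8702 Bond=-62.1929
(2,0): Delta=0.0000 Bond=0.0000
(2,1): Delta=0.0068 Bond=-0.3101
(2,2): Delta=1.0000 Bond=-80.0490
V0=28.9132

No-arbitrage ⇒ martingale measure with p* = (R−d)/(u−d) = 0.7917.
Terminal values V(3,·): V(3,0)=0.0000, V(3,1)=0.0000, V(3,2)=0.2372, V(3,3)=61.6527
(2,0): S=41.7792. Δ = (V_up−V_dn)/(S_up−S_dn) = (0.0000−0.0000)/(46.7927−26.7387) = 0.0000. V = [p*·0.0000 + (1−p*)·0.0000]/1.02 = 0.0000. B = V − Δ·S = 0.0000.
(2,1): S=73.1136. Δ = (V_up−V_dn)/(S_up−S_dn) = (0.2372−0.0000)/(81.8872−46.7927) = 0.0068. V = [p*·0.2372 + (1−p*)·0.0000]/1.02 = 0.1841. B = V − Δ·S = -0.3101.
(2,2): S=127.9488. Δ = (V_up−V_dn)/(S_up−S_dn) = (61.6527−0.2372)/(143.3027−81.8872) = 1.0000. V = [p*·61.6527 + (1−p*)·0.2372]/1.02 = 47.8998. B = V − Δ·S = -80.0490.
(1,0): S=65.2800. Δ = (V_up−V_dn)/(S_up−S_dn) = (0.1841−0.0000)/(73.1136−41.7792) = 0.0059. V = [p*·0.1841 + (1−p*)·0.0000]/1.02 = 0.1429. B = V − Δ·S = -0.2407.
(1,1): S=114.2400. Δ = (V_up−V_dn)/(S_up−S_dn) = (47.8998−0.1841)/(127.9488−73.1136) = 0.8702. V = [p*·47.8998 + (1−p*)·0.1841]/1.02 = 37.2147. B = V − Δ·S = -62.1929.
(0,0): S=102.0000. Δ = (V_up−V_dn)/(S_up−S_dn) = (37.2147−0.1429)/(114.2400−65.2800) = 0.7572. V = [p*·37.2147 + (1−p*)·0.1429]/1.02 = 28.9132. B = V − Δ·S = -48.3198.
Root portfolio cost Δ·102+B reproduces V0=28.9132.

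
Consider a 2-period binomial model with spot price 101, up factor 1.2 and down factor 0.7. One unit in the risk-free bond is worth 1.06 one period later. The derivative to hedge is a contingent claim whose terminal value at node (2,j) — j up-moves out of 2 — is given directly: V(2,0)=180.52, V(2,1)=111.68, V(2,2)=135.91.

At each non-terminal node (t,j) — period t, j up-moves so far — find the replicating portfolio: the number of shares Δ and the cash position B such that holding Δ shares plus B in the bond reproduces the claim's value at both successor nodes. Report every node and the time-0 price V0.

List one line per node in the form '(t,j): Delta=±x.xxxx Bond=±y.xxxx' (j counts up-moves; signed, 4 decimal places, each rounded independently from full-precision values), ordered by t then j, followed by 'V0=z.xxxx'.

(0,0): Delta=-0.0342 Bond=118.8293
(1,0): Delta=-1.9474 Bond=261.2226
(1,1): Delta=0.3998 Bond=73.3566
V0=115.3773

No-arbitrage ⇒ martingale measure with p* = (R−d)/(u−d) = 0.7200.
Terminal payoffs: V(2,0)=180.5200, V(2,1)=111.6800, V(2,2)=135.9100
  t=1,j=0: stock 70.7000 → up 84.8400 (V=111.6800), down 49.4900 (V=180.5200). Price 123.5426; hedge Δ=-1.9474, bond B=261.2226.
  t=1,j=1: stock 121.2000 → up 145.4400 (V=135.9100), down 84.8400 (V=111.6800). Price 121.8166; hedge Δ=0.3998, bond B=73.3566.
  t=0,j=0: stock 101.0000 → up 121.2000 (V=121.8166), down 70.7000 (V=123.5426). Price 115.3773; hedge Δ=-0.0342, bond B=118.8293.
Self-financing check: at every node Δ·S+B equals the discounted successor values.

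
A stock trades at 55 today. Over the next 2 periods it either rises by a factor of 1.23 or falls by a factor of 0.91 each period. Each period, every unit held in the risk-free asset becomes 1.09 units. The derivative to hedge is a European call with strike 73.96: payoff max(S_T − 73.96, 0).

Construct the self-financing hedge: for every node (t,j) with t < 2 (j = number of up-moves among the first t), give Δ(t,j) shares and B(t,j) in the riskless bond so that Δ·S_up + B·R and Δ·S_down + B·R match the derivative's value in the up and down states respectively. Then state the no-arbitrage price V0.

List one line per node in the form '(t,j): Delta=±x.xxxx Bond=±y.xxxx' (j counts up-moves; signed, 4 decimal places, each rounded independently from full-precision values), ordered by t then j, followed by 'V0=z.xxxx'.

(0,0): Delta=0.2712 Bond=-12.4531
(1,0): Delta=0.0000 Bond=0.0000
(1,1): Delta=0.4273 Bond=-24.1314
V0=2.4633

Risk-neutral probability p* = (R−d)/(u−d) = (1.09−0.91)/(1.23−0.91) = 0.5625.
Terminal payoffs: V(2,0)=0.0000, V(2,1)=0.0000, V(2,2)=9.2495
Node (1,0) S=50.0500: V=(p*·0.0000+(1−p*)·0.0000)/1.09=0.0000; Δ=(0.0000−0.0000)/(61.5615−45.5455)=0.0000; B=V−Δ·S=0.0000
Node (1,1) S=67.6500: V=(p*·9.2495+(1−p*)·0.0000)/1.09=4.7733; Δ=(9.2495−0.0000)/(83.2095−61.5615)=0.4273; B=V−Δ·S=-24.1314
Node (0,0) S=55.0000: V=(p*·4.7733+(1−p*)·0.0000)/1.09=2.4633; Δ=(4.7733−0.0000)/(67.6500−50.0500)=0.2712; B=V−Δ·S=-12.4531
Self-financing check: at every node Δ·S+B equals the discounted successor values.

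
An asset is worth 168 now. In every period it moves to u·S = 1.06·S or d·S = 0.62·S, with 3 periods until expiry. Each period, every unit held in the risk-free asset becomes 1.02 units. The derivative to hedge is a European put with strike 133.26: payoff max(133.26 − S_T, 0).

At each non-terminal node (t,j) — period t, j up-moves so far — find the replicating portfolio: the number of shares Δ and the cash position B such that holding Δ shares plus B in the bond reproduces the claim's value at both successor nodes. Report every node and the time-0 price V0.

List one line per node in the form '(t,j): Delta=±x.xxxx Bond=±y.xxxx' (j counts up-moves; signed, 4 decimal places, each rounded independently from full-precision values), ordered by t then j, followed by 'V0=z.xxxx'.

(0,0): Delta=-0.2818 Bond=52.2359
(1,0): Delta=-1.0000 Bond=128.0854
(1,1): Delta=-0.2398 Bond=45.8001
(2,0): Delta=-1.0000 Bond=130.6471
(2,1): Delta=-1.0000 Bond=130.6471
(2,2): Delta=-0.1954 Bond=38.3230
V0=4.8887

No-arbitrage ⇒ martingale measure with p* = (R−d)/(u−d) = 0.9091.
Terminal values V(3,·): V(3,0)=93.2209, V(3,1)=64.8060, V(3,2)=16.2258, V(3,3)=0.0000
  t=2,j=0: stock 64.5792 → up 68.4540 (V=64.8060), down 40.0391 (V=93.2209). Price 66.0679; hedge Δ=-1.0000, bond B=130.6471.
  t=2,j=1: stock 110.4096 → up 117.0342 (V=16.2258), down 68.4540 (V=64.8060). Price 20.2375; hedge Δ=-1.0000, bond B=130.6471.
  t=2,j=2: stock 188.7648 → up 200.0907 (V=0.0000), down 117.0342 (V=16.2258). Price 1.4462; hedge Δ=-0.1954, bond B=38.3230.
  t=1,j=0: stock 104.1600 → up 110.4096 (V=20.2375), down 64.5792 (V=66.0679). Price 23.9254; hedge Δ=-1.0000, bond B=128.0854.
  t=1,j=1: stock 178.0800 → up 188.7648 (V=1.4462), down 110.4096 (V=20.2375). Price 3.0926; hedge Δ=-0.2398, bond B=45.8001.
  t=0,j=0: stock 168.0000 → up 178.0800 (V=3.0926), down 104.1600 (V=23.9254). Price 4.8887; hedge Δ=-0.2818, bond B=52.2359.
Check: Δ(0,0)·S0 + B(0,0) = 4.8887 = V0.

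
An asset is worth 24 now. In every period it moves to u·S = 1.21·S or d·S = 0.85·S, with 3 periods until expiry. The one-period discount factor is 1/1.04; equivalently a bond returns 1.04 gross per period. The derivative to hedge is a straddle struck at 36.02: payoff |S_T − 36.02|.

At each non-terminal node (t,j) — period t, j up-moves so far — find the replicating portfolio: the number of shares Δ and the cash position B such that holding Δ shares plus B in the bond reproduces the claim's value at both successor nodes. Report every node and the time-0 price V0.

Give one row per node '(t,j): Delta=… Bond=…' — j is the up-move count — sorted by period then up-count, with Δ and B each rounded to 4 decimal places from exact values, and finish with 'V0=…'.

Since d<R<u, set p* = (R−d)/(u−d) = 0.5278; price each node as the discounted p*-expectation of its children.
Terminal values V(3,·): V(3,0)=21.2810, V(3,1)=15.0386, V(3,2)=6.1524, V(3,3)=6.4975
Node (2,0) S=17.3400: V=(p*·15.0386+(1−p*)·21.2810)/1.04=17.2946; Δ=(15.0386−21.2810)/(20.9814−14.7390)=-1.0000; B=V−Δ·S=34.6346
Node (2,1) S=24.6840: V=(p*·6.1524+(1−p*)·15.0386)/1.04=9.9506; Δ=(6.1524−15.0386)/(29.8676−20.9814)=-1.0000; B=V−Δ·S=34.6346
Node (2,2) S=35.1384: V=(p*·6.4975+(1−p*)·6.1524)/1.04=6.0909; Δ=(6.4975−6.1524)/(42.5175−29.8676)=0.0273; B=V−Δ·S=5.1322
Node (1,0) S=20.4000: V=(p*·9.9506+(1−p*)·17.2946)/1.04=12.9025; Δ=(9.9506−17.2946)/(24.6840−17.3400)=-1.0000; B=V−Δ·S=33.3025
Node (1,1) S=29.0400: V=(p*·6.0909+(1−p*)·9.9506)/1.04=7.6092; Δ=(6.0909−9.9506)/(35.1384−24.6840)=-0.3692; B=V−Δ·S=18.3307
Node (0,0) S=24.0000: V=(p*·7.6092+(1−p*)·12.9025)/1.04=9.7200; Δ=(7.6092−12.9025)/(29.0400−20.4000)=-0.6127; B=V−Δ·S=24.4238
Self-financing check: at every node Δ·S+B equals the discounted successor values.

(0,0): Delta=-0.6127 Bond=24.4238
(1,0): Delta=-1.0000 Bond=33.3025
(1,1): Delta=-0.3692 Bond=18.3307
(2,0): Delta=-1.0000 Bond=34.6346
(2,1): Delta=-1.0000 Bond=34.6346
(2,2): Delta=0.0273 Bond=5.1322
V0=9.7200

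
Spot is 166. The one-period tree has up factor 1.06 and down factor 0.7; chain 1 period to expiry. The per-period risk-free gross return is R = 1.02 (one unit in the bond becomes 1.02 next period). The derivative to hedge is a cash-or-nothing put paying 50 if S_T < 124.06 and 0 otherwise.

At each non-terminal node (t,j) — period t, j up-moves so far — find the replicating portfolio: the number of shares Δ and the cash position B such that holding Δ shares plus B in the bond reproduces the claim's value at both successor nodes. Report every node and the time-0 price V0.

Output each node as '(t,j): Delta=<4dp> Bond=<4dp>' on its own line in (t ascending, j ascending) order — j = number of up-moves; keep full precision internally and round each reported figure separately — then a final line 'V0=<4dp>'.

(0,0): Delta=-0.8367 Bond=144.3355
V0=5.4466

The replicating-portfolio and risk-neutral prices coincide; use p* = (1.02−0.7)/(1.06−0.7) = 0.8889 for the latter.
Terminal values V(1,·): V(1,0)=50.0000, V(1,1)=0.0000
  t=0,j=0: stock 166.0000 → up 175.9600 (V=0.0000), down 116.2000 (V=50.0000). Price 5.4466; hedge Δ=-0.8367, bond B=144.3355.
Self-financing check: at every node Δ·S+B equals the discounted successor values.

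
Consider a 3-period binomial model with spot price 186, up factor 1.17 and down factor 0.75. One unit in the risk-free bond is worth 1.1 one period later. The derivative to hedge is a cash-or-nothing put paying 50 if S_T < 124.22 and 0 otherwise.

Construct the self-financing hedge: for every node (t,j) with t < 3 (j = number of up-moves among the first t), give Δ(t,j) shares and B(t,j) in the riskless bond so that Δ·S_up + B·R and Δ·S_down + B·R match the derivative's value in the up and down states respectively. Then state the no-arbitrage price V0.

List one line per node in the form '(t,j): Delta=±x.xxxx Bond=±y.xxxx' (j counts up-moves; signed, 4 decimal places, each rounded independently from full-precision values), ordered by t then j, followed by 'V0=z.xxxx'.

Under the risk-neutral measure, an up-move has probability p* = (R−d)/(u−d) = 0.8333 and values discount at R = 1.1.
Terminal payoffs: V(3,0)=50.0000, V(3,1)=50.0000, V(3,2)=0.0000, V(3,3)=0.0000
(2,0): S=104.6250. Δ = (V_up−V_dn)/(S_up−S_dn) = (50.0000−50.0000)/(122.4112−78.4688) = 0.0000. V = [p*·50.0000 + (1−p*)·50.0000]/1.1 = 45.4545. B = V − Δ·S = 45.4545.
(2,1): S=163.2150. Δ = (V_up−V_dn)/(S_up−S_dn) = (0.0000−50.0000)/(190.9615−122.4112) = -0.7294. V = [p*·0.0000 + (1−p*)·50.0000]/1.1 = 7.5758. B = V − Δ·S = 126.6234.
(2,2): S=254.6154. Δ = (V_up−V_dn)/(S_up−S_dn) = (0.0000−0.0000)/(297.9000−190.9615) = 0.0000. V = [p*·0.0000 + (1−p*)·0.0000]/1.1 = 0.0000. B = V − Δ·S = 0.0000.
(1,0): S=139.5000. Δ = (V_up−V_dn)/(S_up−S_dn) = (7.5758−45.4545)/(163.2150−104.6250) = -0.6465. V = [p*·7.5758 + (1−p*)·45.4545]/1.1 = 12.6263. B = V − Δ·S = 102.8139.
(1,1): S=217.6200. Δ = (V_up−V_dn)/(S_up−S_dn) = (0.0000−7.5758)/(254.6154−163.2150) = -0.0829. V = [p*·0.0000 + (1−p*)·7.5758]/1.1 = 1.1478. B = V − Δ·S = 19.1854.
(0,0): S=186.0000. Δ = (V_up−V_dn)/(S_up−S_dn) = (1.1478−12.6263)/(217.6200−139.5000) = -0.1469. V = [p*·1.1478 + (1−p*)·12.6263]/1.1 = 2.7826. B = V − Δ·S = 30.1122.
Check: Δ(0,0)·S0 + B(0,0) = 2.7826 = V0.

(0,0): Delta=-0.1469 Bond=30.1122
(1,0): Delta=-0.6465 Bond=102.8139
(1,1): Delta=-0.0829 Bond=19.1854
(2,0): Delta=0.0000 Bond=45.4545
(2,1): Delta=-0.7294 Bond=126.6234
(2,2): Delta=0.0000 Bond=0.0000
V0=2.7826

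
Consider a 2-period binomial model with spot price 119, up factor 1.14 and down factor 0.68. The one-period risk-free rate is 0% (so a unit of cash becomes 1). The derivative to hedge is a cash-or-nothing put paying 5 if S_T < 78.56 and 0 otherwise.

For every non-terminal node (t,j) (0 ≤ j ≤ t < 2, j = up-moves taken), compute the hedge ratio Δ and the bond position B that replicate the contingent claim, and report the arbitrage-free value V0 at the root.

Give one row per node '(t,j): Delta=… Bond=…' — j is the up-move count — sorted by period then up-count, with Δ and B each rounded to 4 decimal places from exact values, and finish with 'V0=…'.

(0,0): Delta=-0.0278 Bond=3.7713
(1,0): Delta=-0.1343 Bond=12.3913
(1,1): Delta=0.0000 Bond=0.0000
V0=0.4631

Under the risk-neutral measure, an up-move has probability p* = (R−d)/(u−d) = 0.6957 and values discount at R = 1.
At expiry t=2: V(2,0)=5.0000, V(2,1)=0.0000, V(2,2)=0.0000
Node (1,0) S=80.9200: V=(p*·0.0000+(1−p*)·5.0000)/1=1.5217; Δ=(0.0000−5.0000)/(92.2488−55.0256)=-0.1343; B=V−Δ·S=12.3913
Node (1,1) S=135.6600: V=(p*·0.0000+(1−p*)·0.0000)/1=0.0000; Δ=(0.0000−0.0000)/(154.6524−92.2488)=0.0000; B=V−Δ·S=0.0000
Node (0,0) S=119.0000: V=(p*·0.0000+(1−p*)·1.5217)/1=0.4631; Δ=(0.0000−1.5217)/(135.6600−80.9200)=-0.0278; B=V−Δ·S=3.7713
Check: Δ(0,0)·S0 + B(0,0) = 0.4631 = V0.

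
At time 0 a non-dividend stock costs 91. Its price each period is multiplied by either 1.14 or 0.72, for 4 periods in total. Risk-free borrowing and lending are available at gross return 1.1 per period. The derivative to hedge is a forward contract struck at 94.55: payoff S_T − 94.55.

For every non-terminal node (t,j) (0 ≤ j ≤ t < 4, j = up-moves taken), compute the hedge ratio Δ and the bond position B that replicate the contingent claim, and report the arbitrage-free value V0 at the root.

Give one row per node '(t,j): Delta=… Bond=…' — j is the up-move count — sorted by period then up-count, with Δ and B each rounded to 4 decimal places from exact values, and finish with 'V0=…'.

(0,0): Delta=1.0000 Bond=-64.5789
(1,0): Delta=1.0000 Bond=-71.0368
(1,1): Delta=1.0000 Bond=-71.0368
(2,0): Delta=1.0000 Bond=-78.1405
(2,1): Delta=1.0000 Bond=-78.1405
(2,2): Delta=1.0000 Bond=-78.1405
(3,0): Delta=1.0000 Bond=-85.9545
(3,1): Delta=1.0000 Bond=-85.9545
(3,2): Delta=1.0000 Bond=-85.9545
(3,3): Delta=1.0000 Bond=-85.9545
V0=26.4211

Risk-neutral probability p* = (R−d)/(u−d) = (1.1−0.72)/(1.14−0.72) = 0.9048.
At expiry t=4: V(4,0)=-70.0948, V(4,1)=-55.8293, V(4,2)=-33.2421, V(4,3)=2.5208, V(4,4)=59.1454
(3,0): S=33.9656. Δ = (V_up−V_dn)/(S_up−S_dn) = (-55.8293−-70.0948)/(38.7207−24.4552) = 1.0000. V = [p*·-55.8293 + (1−p*)·-70.0948]/1.1 = -51.9890. B = V − Δ·S = -85.9545.
(3,1): S=53.7788. Δ = (V_up−V_dn)/(S_up−S_dn) = (-33.2421−-55.8293)/(61.3079−38.7207) = 1.0000. V = [p*·-33.2421 + (1−p*)·-55.8293]/1.1 = -32.1757. B = V − Δ·S = -85.9545.
(3,2): S=85.1498. Δ = (V_up−V_dn)/(S_up−S_dn) = (2.5208−-33.2421)/(97.0708−61.3079) = 1.0000. V = [p*·2.5208 + (1−p*)·-33.2421]/1.1 = -0.8048. B = V − Δ·S = -85.9545.
(3,3): S=134.8205. Δ = (V_up−V_dn)/(S_up−S_dn) = (59.1454−2.5208)/(153.6954−97.0708) = 1.0000. V = [p*·59.1454 + (1−p*)·2.5208]/1.1 = 48.8660. B = V − Δ·S = -85.9545.
(2,0): S=47.1744. Δ = (V_up−V_dn)/(S_up−S_dn) = (-32.1757−-51.9890)/(53.7788−33.9656) = 1.0000. V = [p*·-32.1757 + (1−p*)·-51.9890]/1.1 = -30.9661. B = V − Δ·S = -78.1405.
(2,1): S=74.6928. Δ = (V_up−V_dn)/(S_up−S_dn) = (-0.8048−-32.1757)/(85.1498−53.7788) = 1.0000. V = [p*·-0.8048 + (1−p*)·-32.1757]/1.1 = -3.4477. B = V − Δ·S = -78.1405.
(2,2): S=118.2636. Δ = (V_up−V_dn)/(S_up−S_dn) = (48.8660−-0.8048)/(134.8205−85.1498) = 1.0000. V = [p*·48.8660 + (1−p*)·-0.8048]/1.1 = 40.1231. B = V − Δ·S = -78.1405.
(1,0): S=65.5200. Δ = (V_up−V_dn)/(S_up−S_dn) = (-3.4477−-30.9661)/(74.6928−47.1744) = 1.0000. V = [p*·-3.4477 + (1−p*)·-30.9661]/1.1 = -5.5168. B = V − Δ·S = -71.0368.
(1,1): S=103.7400. Δ = (V_up−V_dn)/(S_up−S_dn) = (40.1231−-3.4477)/(118.2636−74.6928) = 1.0000. V = [p*·40.1231 + (1−p*)·-3.4477]/1.1 = 32.7032. B = V − Δ·S = -71.0368.
(0,0): S=91.0000. Δ = (V_up−V_dn)/(S_up−S_dn) = (32.7032−-5.5168)/(103.7400−65.5200) = 1.0000. V = [p*·32.7032 + (1−p*)·-5.5168]/1.1 = 26.4211. B = V − Δ·S = -64.5789.
Root portfolio cost Δ·91+B reproduces V0=26.4211.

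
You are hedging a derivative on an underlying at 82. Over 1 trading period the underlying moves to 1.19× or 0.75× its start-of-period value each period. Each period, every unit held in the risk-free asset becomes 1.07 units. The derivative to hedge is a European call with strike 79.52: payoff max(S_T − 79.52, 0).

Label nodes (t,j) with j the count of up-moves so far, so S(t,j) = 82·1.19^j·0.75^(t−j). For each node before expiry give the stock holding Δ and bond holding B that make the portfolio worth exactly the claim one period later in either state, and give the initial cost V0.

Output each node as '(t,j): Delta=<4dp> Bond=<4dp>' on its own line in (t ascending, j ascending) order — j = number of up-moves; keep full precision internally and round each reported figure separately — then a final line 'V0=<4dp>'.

No-arbitrage ⇒ martingale measure with p* = (R−d)/(u−d) = 0.7273.
Payoff layer (t=1): V(1,0)=0.0000, V(1,1)=18.0600
Node (0,0) S=82.0000: V=(p*·18.0600+(1−p*)·0.0000)/1.07=12.2753; Δ=(18.0600−0.0000)/(97.5800−61.5000)=0.5006; B=V−Δ·S=-28.7702
Each (Δ,B) replicates both successor values, so the strategy is self-financing and V0 is arbitrage-free.

(0,0): Delta=0.5006 Bond=-28.7702
V0=12.2753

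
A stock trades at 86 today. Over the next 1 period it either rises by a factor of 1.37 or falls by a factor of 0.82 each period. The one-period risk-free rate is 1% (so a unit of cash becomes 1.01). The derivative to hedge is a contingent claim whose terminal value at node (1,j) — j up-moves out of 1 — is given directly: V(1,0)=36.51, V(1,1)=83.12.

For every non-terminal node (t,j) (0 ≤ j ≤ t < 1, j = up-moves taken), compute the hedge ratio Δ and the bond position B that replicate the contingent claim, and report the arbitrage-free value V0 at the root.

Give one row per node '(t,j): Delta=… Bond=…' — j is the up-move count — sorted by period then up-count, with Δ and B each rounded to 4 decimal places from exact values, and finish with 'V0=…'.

Since d<R<u, set p* = (R−d)/(u−d) = 0.3455; price each node as the discounted p*-expectation of its children.
At expiry t=1: V(1,0)=36.5100, V(1,1)=83.1200
Node (0,0) S=86.0000: V=(p*·83.1200+(1−p*)·36.5100)/1.01=52.0907; Δ=(83.1200−36.5100)/(117.8200−70.5200)=0.9854; B=V−Δ·S=-32.6547
Self-financing check: at every node Δ·S+B equals the discounted successor values.

(0,0): Delta=0.9854 Bond=-32.6547
V0=52.0907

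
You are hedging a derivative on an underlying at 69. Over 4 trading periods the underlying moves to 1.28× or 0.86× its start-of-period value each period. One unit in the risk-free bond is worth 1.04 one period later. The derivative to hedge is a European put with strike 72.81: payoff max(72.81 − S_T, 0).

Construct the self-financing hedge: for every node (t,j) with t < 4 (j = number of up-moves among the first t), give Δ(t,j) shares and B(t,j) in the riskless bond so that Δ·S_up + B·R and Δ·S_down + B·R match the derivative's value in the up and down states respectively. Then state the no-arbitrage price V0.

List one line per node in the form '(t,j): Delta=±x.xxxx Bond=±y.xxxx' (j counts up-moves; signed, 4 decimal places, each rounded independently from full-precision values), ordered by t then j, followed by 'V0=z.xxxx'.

Risk-neutral probability p* = (R−d)/(u−d) = (1.04−0.86)/(1.28−0.86) = 0.4286.
Payoff layer (t=4): V(4,0)=35.0664, V(4,1)=16.6335, V(4,2)=0.0000, V(4,3)=0.0000, V(4,4)=0.0000
Node (3,0) S=43.8879: V=(p*·16.6335+(1−p*)·35.0664)/1.04=26.1218; Δ=(16.6335−35.0664)/(56.1765−37.7436)=-1.0000; B=V−Δ·S=70.0096
Node (3,1) S=65.3215: V=(p*·0.0000+(1−p*)·16.6335)/1.04=9.1393; Δ=(0.0000−16.6335)/(83.6115−56.1765)=-0.6063; B=V−Δ·S=48.7430
Node (3,2) S=97.2227: V=(p*·0.0000+(1−p*)·0.0000)/1.04=0.0000; Δ=(0.0000−0.0000)/(124.4450−83.6115)=0.0000; B=V−Δ·S=0.0000
Node (3,3) S=144.7035: V=(p*·0.0000+(1−p*)·0.0000)/1.04=0.0000; Δ=(0.0000−0.0000)/(185.2205−124.4450)=0.0000; B=V−Δ·S=0.0000
Node (2,0) S=51.0324: V=(p*·9.1393+(1−p*)·26.1218)/1.04=18.1188; Δ=(9.1393−26.1218)/(65.3215−43.8879)=-0.7923; B=V−Δ·S=58.5532
Node (2,1) S=75.9552: V=(p*·0.0000+(1−p*)·9.1393)/1.04=5.0216; Δ=(0.0000−9.1393)/(97.2227−65.3215)=-0.2865; B=V−Δ·S=26.7818
Node (2,2) S=113.0496: V=(p*·0.0000+(1−p*)·0.0000)/1.04=0.0000; Δ=(0.0000−0.0000)/(144.7035−97.2227)=0.0000; B=V−Δ·S=0.0000
Node (1,0) S=59.3400: V=(p*·5.0216+(1−p*)·18.1188)/1.04=12.0247; Δ=(5.0216−18.1188)/(75.9552−51.0324)=-0.5255; B=V−Δ·S=43.2086
Node (1,1) S=88.3200: V=(p*·0.0000+(1−p*)·5.0216)/1.04=2.7591; Δ=(0.0000−5.0216)/(113.0496−75.9552)=-0.1354; B=V−Δ·S=14.7153
Node (0,0) S=69.0000: V=(p*·2.7591+(1−p*)·12.0247)/1.04=7.7440; Δ=(2.7591−12.0247)/(88.3200−59.3400)=-0.3197; B=V−Δ·S=29.8050
Check: Δ(0,0)·S0 + B(0,0) = 7.7440 = V0.

(0,0): Delta=-0.3197 Bond=29.8050
(1,0): Delta=-0.5255 Bond=43.2086
(1,1): Delta=-0.1354 Bond=14.7153
(2,0): Delta=-0.7923 Bond=58.5532
(2,1): Delta=-0.2865 Bond=26.7818
(2,2): Delta=0.0000 Bond=0.0000
(3,0): Delta=-1.0000 Bond=70.0096
(3,1): Delta=-0.6063 Bond=48.7430
(3,2): Delta=0.0000 Bond=0.0000
(3,3): Delta=0.0000 Bond=0.0000
V0=7.7440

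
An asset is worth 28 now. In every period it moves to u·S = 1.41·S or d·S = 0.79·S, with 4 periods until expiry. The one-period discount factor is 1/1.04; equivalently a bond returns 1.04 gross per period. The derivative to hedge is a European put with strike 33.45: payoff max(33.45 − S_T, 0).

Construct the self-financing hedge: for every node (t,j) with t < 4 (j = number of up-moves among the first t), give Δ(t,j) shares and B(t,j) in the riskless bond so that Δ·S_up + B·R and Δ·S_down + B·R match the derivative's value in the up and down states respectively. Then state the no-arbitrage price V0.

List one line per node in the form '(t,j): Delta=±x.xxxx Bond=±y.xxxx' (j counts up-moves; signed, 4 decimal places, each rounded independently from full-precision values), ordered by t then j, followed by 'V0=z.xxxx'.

(0,0): Delta=-0.4017 Bond=17.7893
(1,0): Delta=-0.6592 Bond=24.1978
(1,1): Delta=-0.1881 Bond=10.0694
(2,0): Delta=-0.9538 Bond=30.3128
(2,1): Delta=-0.4150 Bond=17.5480
(2,2): Delta=0.0000 Bond=0.0000
(3,0): Delta=-1.0000 Bond=32.1635
(3,1): Delta=-0.9154 Bond=30.5810
(3,2): Delta=0.0000 Bond=0.0000
(3,3): Delta=0.0000 Bond=0.0000
V0=6.5421

Under the risk-neutral measure, an up-move has probability p* = (R−d)/(u−d) = 0.4032 and values discount at R = 1.04.
Terminal values V(4,·): V(4,0)=22.5440, V(4,1)=13.9848, V(4,2)=0.0000, V(4,3)=0.0000, V(4,4)=0.0000
Node (3,0) S=13.8051: V=(p*·13.9848+(1−p*)·22.5440)/1.04=18.3584; Δ=(13.9848−22.5440)/(19.4652−10.9060)=-1.0000; B=V−Δ·S=32.1635
Node (3,1) S=24.6395: V=(p*·0.0000+(1−p*)·13.9848)/1.04=8.0248; Δ=(0.0000−13.9848)/(34.7416−19.4652)=-0.9154; B=V−Δ·S=30.5810
Node (3,2) S=43.9768: V=(p*·0.0000+(1−p*)·0.0000)/1.04=0.0000; Δ=(0.0000−0.0000)/(62.0072−34.7416)=0.0000; B=V−Δ·S=0.0000
Node (3,3) S=78.4902: V=(p*·0.0000+(1−p*)·0.0000)/1.04=0.0000; Δ=(0.0000−0.0000)/(110.6712−62.0072)=0.0000; B=V−Δ·S=0.0000
Node (2,0) S=17.4748: V=(p*·8.0248+(1−p*)·18.3584)/1.04=13.6458; Δ=(8.0248−18.3584)/(24.6395−13.8051)=-0.9538; B=V−Δ·S=30.3128
Node (2,1) S=31.1892: V=(p*·0.0000+(1−p*)·8.0248)/1.04=4.6048; Δ=(0.0000−8.0248)/(43.9768−24.6395)=-0.4150; B=V−Δ·S=17.5480
Node (2,2) S=55.6668: V=(p*·0.0000+(1−p*)·0.0000)/1.04=0.0000; Δ=(0.0000−0.0000)/(78.4902−43.9768)=0.0000; B=V−Δ·S=0.0000
Node (1,0) S=22.1200: V=(p*·4.6048+(1−p*)·13.6458)/1.04=9.6156; Δ=(4.6048−13.6458)/(31.1892−17.4748)=-0.6592; B=V−Δ·S=24.1978
Node (1,1) S=39.4800: V=(p*·0.0000+(1−p*)·4.6048)/1.04=2.6423; Δ=(0.0000−4.6048)/(55.6668−31.1892)=-0.1881; B=V−Δ·S=10.0694
Node (0,0) S=28.0000: V=(p*·2.6423+(1−p*)·9.6156)/1.04=6.5421; Δ=(2.6423−9.6156)/(39.4800−22.1200)=-0.4017; B=V−Δ·S=17.7893
Self-financing check: at every node Δ·S+B equals the discounted successor values.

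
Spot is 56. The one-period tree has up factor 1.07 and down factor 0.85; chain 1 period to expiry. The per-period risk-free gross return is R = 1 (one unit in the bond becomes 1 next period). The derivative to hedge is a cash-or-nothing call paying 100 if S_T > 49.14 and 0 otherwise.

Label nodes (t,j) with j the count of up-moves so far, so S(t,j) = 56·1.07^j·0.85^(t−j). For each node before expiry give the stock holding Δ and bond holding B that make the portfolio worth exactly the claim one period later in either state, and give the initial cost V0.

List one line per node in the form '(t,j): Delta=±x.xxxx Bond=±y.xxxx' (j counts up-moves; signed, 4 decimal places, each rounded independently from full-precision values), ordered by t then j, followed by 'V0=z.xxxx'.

The replicating-portfolio and risk-neutral prices coincide; use p* = (1−0.85)/(1.07−0.85) = 0.6818 for the latter.
Terminal values V(1,·): V(1,0)=0.0000, V(1,1)=100.0000
  t=0,j=0: stock 56.0000 → up 59.9200 (V=100.0000), down 47.6000 (V=0.0000). Price 68.1818; hedge Δ=8.1169, bond B=-386.3636.
The time-0 hedge costs 68.1818, which is the no-arbitrage price.

(0,0): Delta=8.1169 Bond=-386.3636
V0=68.1818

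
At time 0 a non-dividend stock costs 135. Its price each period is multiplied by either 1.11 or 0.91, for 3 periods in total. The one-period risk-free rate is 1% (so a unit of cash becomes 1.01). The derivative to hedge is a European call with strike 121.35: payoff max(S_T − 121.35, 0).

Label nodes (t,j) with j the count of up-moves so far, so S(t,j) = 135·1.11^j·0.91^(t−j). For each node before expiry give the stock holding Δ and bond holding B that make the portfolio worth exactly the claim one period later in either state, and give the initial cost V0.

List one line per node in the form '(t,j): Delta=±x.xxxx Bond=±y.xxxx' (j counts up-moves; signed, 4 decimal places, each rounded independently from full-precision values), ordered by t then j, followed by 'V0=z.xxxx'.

(0,0): Delta=0.8219 Bond=-91.3618
(1,0): Delta=0.6047 Bond=-65.5919
(1,1): Delta=1.0000 Bond=-118.9589
(2,0): Delta=0.1226 Bond=-12.3471
(2,1): Delta=1.0000 Bond=-120.1485
(2,2): Delta=1.0000 Bond=-120.1485
V0=19.5990

Risk-neutral probability p* = (R−d)/(u−d) = (1.01−0.91)/(1.11−0.91) = 0.5000.
Payoff layer (t=3): V(3,0)=0.0000, V(3,1)=2.7408, V(3,2)=30.0135, V(3,3)=63.2802
(2,0): S=111.7935. Δ = (V_up−V_dn)/(S_up−S_dn) = (2.7408−0.0000)/(124.0908−101.7321) = 0.1226. V = [p*·2.7408 + (1−p*)·0.0000]/1.01 = 1.3568. B = V − Δ·S = -12.3471.
(2,1): S=136.3635. Δ = (V_up−V_dn)/(S_up−S_dn) = (30.0135−2.7408)/(151.3635−124.0908) = 1.0000. V = [p*·30.0135 + (1−p*)·2.7408]/1.01 = 16.2150. B = V − Δ·S = -120.1485.
(2,2): S=166.3335. Δ = (V_up−V_dn)/(S_up−S_dn) = (63.2802−30.0135)/(184.6302−151.3635) = 1.0000. V = [p*·63.2802 + (1−p*)·30.0135]/1.01 = 46.1850. B = V − Δ·S = -120.1485.
(1,0): S=122.8500. Δ = (V_up−V_dn)/(S_up−S_dn) = (16.2150−1.3568)/(136.3635−111.7935) = 0.6047. V = [p*·16.2150 + (1−p*)·1.3568]/1.01 = 8.6989. B = V − Δ·S = -65.5919.
(1,1): S=149.8500. Δ = (V_up−V_dn)/(S_up−S_dn) = (46.1850−16.2150)/(166.3335−136.3635) = 1.0000. V = [p*·46.1850 + (1−p*)·16.2150]/1.01 = 30.8911. B = V − Δ·S = -118.9589.
(0,0): S=135.0000. Δ = (V_up−V_dn)/(S_up−S_dn) = (30.8911−8.6989)/(149.8500−122.8500) = 0.8219. V = [p*·30.8911 + (1−p*)·8.6989]/1.01 = 19.5990. B = V − Δ·S = -91.3618.
The time-0 hedge costs 19.5990, which is the no-arbitrage price.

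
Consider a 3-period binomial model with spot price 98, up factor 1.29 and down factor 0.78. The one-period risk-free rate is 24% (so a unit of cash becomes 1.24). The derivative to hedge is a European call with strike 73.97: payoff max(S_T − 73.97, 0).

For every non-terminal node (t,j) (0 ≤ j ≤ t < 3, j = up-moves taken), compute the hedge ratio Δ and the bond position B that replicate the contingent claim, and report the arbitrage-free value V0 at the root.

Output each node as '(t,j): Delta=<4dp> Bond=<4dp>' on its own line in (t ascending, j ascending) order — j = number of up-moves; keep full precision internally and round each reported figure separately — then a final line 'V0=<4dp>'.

The replicating-portfolio and risk-neutral prices coincide; use p* = (1.24−0.78)/(1.29−0.78) = 0.9020 for the latter.
Payoff layer (t=3): V(3,0)=0.0000, V(3,1)=2.9439, V(3,2)=53.2338, V(3,3)=136.4055
(2,0): S=59.6232. Δ = (V_up−V_dn)/(S_up−S_dn) = (2.9439−0.0000)/(76.9139−46.5061) = 0.0968. V = [p*·2.9439 + (1−p*)·0.0000]/1.24 = 2.1414. B = V − Δ·S = -3.6310.
(2,1): S=98.6076. Δ = (V_up−V_dn)/(S_up−S_dn) = (53.2338−2.9439)/(127.2038−76.9139) = 1.0000. V = [p*·53.2338 + (1−p*)·2.9439]/1.24 = 38.9544. B = V − Δ·S = -59.6532.
(2,2): S=163.0818. Δ = (V_up−V_dn)/(S_up−S_dn) = (136.4055−53.2338)/(210.3755−127.2038) = 1.0000. V = [p*·136.4055 + (1−p*)·53.2338]/1.24 = 103.4286. B = V − Δ·S = -59.6532.
(1,0): S=76.4400. Δ = (V_up−V_dn)/(S_up−S_dn) = (38.9544−2.1414)/(98.6076−59.6232) = 0.9443. V = [p*·38.9544 + (1−p*)·2.1414]/1.24 = 28.5042. B = V − Δ·S = -43.6781.
(1,1): S=126.4200. Δ = (V_up−V_dn)/(S_up−S_dn) = (103.4286−38.9544)/(163.0818−98.6076) = 1.0000. V = [p*·103.4286 + (1−p*)·38.9544]/1.24 = 78.3126. B = V − Δ·S = -48.1074.
(0,0): S=98.0000. Δ = (V_up−V_dn)/(S_up−S_dn) = (78.3126−28.5042)/(126.4200−76.4400) = 0.9966. V = [p*·78.3126 + (1−p*)·28.5042]/1.24 = 59.2173. B = V − Δ·S = -38.4461.
Self-financing check: at every node Δ·S+B equals the discounted successor values.

(0,0): Delta=0.9966 Bond=-38.4461
(1,0): Delta=0.9443 Bond=-43.6781
(1,1): Delta=1.0000 Bond=-48.1074
(2,0): Delta=0.0968 Bond=-3.6310
(2,1): Delta=1.0000 Bond=-59.6532
(2,2): Delta=1.0000 Bond=-59.6532
V0=59.2173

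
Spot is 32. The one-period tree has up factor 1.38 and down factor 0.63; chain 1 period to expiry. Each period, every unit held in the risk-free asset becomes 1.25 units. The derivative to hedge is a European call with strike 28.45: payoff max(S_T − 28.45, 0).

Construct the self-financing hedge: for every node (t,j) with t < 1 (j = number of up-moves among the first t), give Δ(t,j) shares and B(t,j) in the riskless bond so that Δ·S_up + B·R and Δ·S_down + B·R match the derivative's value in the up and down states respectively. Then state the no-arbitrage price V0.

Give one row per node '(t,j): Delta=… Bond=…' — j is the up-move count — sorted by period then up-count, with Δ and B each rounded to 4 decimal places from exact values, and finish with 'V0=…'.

Under the risk-neutral measure, an up-move has probability p* = (R−d)/(u−d) = 0.8267 and values discount at R = 1.25.
At expiry t=1: V(1,0)=0.0000, V(1,1)=15.7100
Node (0,0) S=32.0000: V=(p*·15.7100+(1−p*)·0.0000)/1.25=10.3895; Δ=(15.7100−0.0000)/(44.1600−20.1600)=0.6546; B=V−Δ·S=-10.5571
Check: Δ(0,0)·S0 + B(0,0) = 10.3895 = V0.

(0,0): Delta=0.6546 Bond=-10.5571
V0=10.3895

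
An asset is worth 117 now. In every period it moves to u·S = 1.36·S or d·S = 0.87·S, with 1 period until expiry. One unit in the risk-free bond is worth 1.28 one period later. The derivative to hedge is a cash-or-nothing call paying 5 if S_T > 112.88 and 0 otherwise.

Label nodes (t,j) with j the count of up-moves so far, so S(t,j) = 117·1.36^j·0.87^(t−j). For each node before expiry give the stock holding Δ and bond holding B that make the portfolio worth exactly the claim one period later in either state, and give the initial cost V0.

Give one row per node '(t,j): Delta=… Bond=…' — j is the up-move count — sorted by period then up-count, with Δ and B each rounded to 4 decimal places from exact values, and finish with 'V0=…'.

(0,0): Delta=0.0872 Bond=-6.9356
V0=3.2685

Under the risk-neutral measure, an up-move has probability p* = (R−d)/(u−d) = 0.8367 and values discount at R = 1.28.
Payoff layer (t=1): V(1,0)=0.0000, V(1,1)=5.0000
Node (0,0) S=117.0000: V=(p*·5.0000+(1−p*)·0.0000)/1.28=3.2685; Δ=(5.0000−0.0000)/(159.1200−101.7900)=0.0872; B=V−Δ·S=-6.9356
The time-0 hedge costs 3.2685, which is the no-arbitrage price.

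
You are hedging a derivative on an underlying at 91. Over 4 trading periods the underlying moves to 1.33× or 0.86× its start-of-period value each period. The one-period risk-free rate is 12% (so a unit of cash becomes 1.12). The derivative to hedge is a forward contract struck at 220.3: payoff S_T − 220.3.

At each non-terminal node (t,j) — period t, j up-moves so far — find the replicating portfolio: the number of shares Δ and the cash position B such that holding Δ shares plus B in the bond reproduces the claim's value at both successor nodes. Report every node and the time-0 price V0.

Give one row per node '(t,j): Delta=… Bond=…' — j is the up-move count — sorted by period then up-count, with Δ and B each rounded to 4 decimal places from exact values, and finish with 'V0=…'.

The replicating-portfolio and risk-neutral prices coincide; use p* = (1.12−0.86)/(1.33−0.86) = 0.5532 for the latter.
Terminal payoffs: V(4,0)=-170.5223, V(4,1)=-143.3181, V(4,2)=-101.2467, V(4,3)=-36.1826, V(4,4)=64.4397
  t=3,j=0: stock 57.8811 → up 76.9819 (V=-143.3181), down 49.7777 (V=-170.5223). Price -138.8153; hedge Δ=1.0000, bond B=-196.6964.
  t=3,j=1: stock 89.5138 → up 119.0533 (V=-101.2467), down 76.9819 (V=-143.3181). Price -107.1826; hedge Δ=1.0000, bond B=-196.6964.
  t=3,j=2: stock 138.4341 → up 184.1174 (V=-36.1826), down 119.0533 (V=-101.2467). Price -58.2623; hedge Δ=1.0000, bond B=-196.6964.
  t=3,j=3: stock 214.0900 → up 284.7397 (V=64.4397), down 184.1174 (V=-36.1826). Price 17.3935; hedge Δ=1.0000, bond B=-196.6964.
  t=2,j=0: stock 67.3036 → up 89.5138 (V=-107.1826), down 57.8811 (V=-138.8153). Price -108.3182; hedge Δ=1.0000, bond B=-175.6218.
  t=2,j=1: stock 104.0858 → up 138.4341 (V=-58.2623), down 89.5138 (V=-107.1826). Price -71.5360; hedge Δ=1.0000, bond B=-175.6218.
  t=2,j=2: stock 160.9699 → up 214.0900 (V=17.3935), down 138.4341 (V=-58.2623). Price -14.6519; hedge Δ=1.0000, bond B=-175.6218.
  t=1,j=0: stock 78.2600 → up 104.0858 (V=-71.5360), down 67.3036 (V=-108.3182). Price -78.5452; hedge Δ=1.0000, bond B=-156.8052.
  t=1,j=1: stock 121.0300 → up 160.9699 (V=-14.6519), down 104.0858 (V=-71.5360). Price -35.7752; hedge Δ=1.0000, bond B=-156.8052.
  t=0,j=0: stock 91.0000 → up 121.0300 (V=-35.7752), down 78.2600 (V=-78.5452). Price -49.0046; hedge Δ=1.0000, bond B=-140.0046.
Each (Δ,B) replicates both successor values, so the strategy is self-financing and V0 is arbitrage-free.

(0,0): Delta=1.0000 Bond=-140.0046
(1,0): Delta=1.0000 Bond=-156.8052
(1,1): Delta=1.0000 Bond=-156.8052
(2,0): Delta=1.0000 Bond=-175.6218
(2,1): Delta=1.0000 Bond=-175.6218
(2,2): Delta=1.0000 Bond=-175.6218
(3,0): Delta=1.0000 Bond=-196.6964
(3,1): Delta=1.0000 Bond=-196.6964
(3,2): Delta=1.0000 Bond=-196.6964
(3,3): Delta=1.0000 Bond=-196.6964
V0=-49.0046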